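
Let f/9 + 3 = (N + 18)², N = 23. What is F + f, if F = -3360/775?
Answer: 2340138/155 ≈ 15098.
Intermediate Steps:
f = 15102 (f = -27 + 9*(23 + 18)² = -27 + 9*41² = -27 + 9*1681 = -27 + 15129 = 15102)
F = -672/155 (F = -3360*1/775 = -672/155 ≈ -4.3355)
F + f = -672/155 + 15102 = 2340138/155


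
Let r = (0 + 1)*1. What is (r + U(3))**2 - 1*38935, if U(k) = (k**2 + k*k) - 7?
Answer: -38791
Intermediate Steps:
r = 1 (r = 1*1 = 1)
U(k) = -7 + 2*k**2 (U(k) = (k**2 + k**2) - 7 = 2*k**2 - 7 = -7 + 2*k**2)
(r + U(3))**2 - 1*38935 = (1 + (-7 + 2*3**2))**2 - 1*38935 = (1 + (-7 + 2*9))**2 - 38935 = (1 + (-7 + 18))**2 - 38935 = (1 + 11)**2 - 38935 = 12**2 - 38935 = 144 - 38935 = -38791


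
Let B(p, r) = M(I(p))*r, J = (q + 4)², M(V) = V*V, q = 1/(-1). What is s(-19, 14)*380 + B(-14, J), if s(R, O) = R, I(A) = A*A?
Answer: 338524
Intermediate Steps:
q = -1
I(A) = A²
M(V) = V²
J = 9 (J = (-1 + 4)² = 3² = 9)
B(p, r) = r*p⁴ (B(p, r) = (p²)²*r = p⁴*r = r*p⁴)
s(-19, 14)*380 + B(-14, J) = -19*380 + 9*(-14)⁴ = -7220 + 9*38416 = -7220 + 345744 = 338524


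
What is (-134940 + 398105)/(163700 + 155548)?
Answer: 263165/319248 ≈ 0.82433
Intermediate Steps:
(-134940 + 398105)/(163700 + 155548) = 263165/319248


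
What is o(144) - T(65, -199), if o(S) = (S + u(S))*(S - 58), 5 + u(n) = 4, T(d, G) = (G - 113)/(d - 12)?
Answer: 652106/53 ≈ 12304.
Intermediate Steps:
T(d, G) = (-113 + G)/(-12 + d)
u(n) = -1 (u(n) = -5 + 4 = -1)
o(S) = (-1 + S)*(-58 + S) (o(S) = (S - 1)*(S - 58) = (-1 + S)*(-58 + S))
o(144) - T(65, -199) = (58 + 144² - 59*144) - (-113 - 199)/(-12 + 65) = (58 + 20736 - 8496) - (-312)/53 = 12298 - (-312)/53 = 12298 - 1*(-312/53) = 12298 + 312/53 = 652106/53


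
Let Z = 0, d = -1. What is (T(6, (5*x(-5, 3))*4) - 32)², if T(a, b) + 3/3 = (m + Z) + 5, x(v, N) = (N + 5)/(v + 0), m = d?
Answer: 841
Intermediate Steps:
m = -1
x(v, N) = (5 + N)/v
T(a, b) = 3 (T(a, b) = -1 + ((-1 + 0) + 5) = -1 + (-1 + 5) = -1 + 4 = 3)
(T(6, (5*x(-5, 3))*4) - 32)² = (3 - 32)² = (-29)² = 841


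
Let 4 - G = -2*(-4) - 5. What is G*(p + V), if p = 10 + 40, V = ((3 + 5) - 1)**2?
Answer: 99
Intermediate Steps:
G = 1 (G = 4 - (-2*(-4) - 5) = 4 - (8 - 5) = 4 - 1*3 = 4 - 3 = 1)
V = 49 (V = (8 - 1)**2 = 7**2 = 49)
p = 50
G*(p + V) = 1*(50 + 49) = 1*99 = 99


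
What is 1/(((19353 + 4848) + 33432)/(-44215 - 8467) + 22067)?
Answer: 52682/1162476061 ≈ 4.5319e-5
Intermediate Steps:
1/(((19353 + 4848) + 33432)/(-44215 - 8467) + 22067) = 1/((24201 + 33432)/(-52682) + 22067) = 1/(57633*(-1/52682) + 22067) = 1/(-57633/52682 + 22067) = 1/(1162476061/52682) = 52682/1162476061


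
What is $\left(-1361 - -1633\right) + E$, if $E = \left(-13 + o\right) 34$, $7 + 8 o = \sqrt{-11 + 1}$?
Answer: $- \frac{799}{4} + \frac{17 i \sqrt{10}}{4} \approx -199.75 + 13.44 i$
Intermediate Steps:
$o = - \frac{7}{8} + \frac{i \sqrt{10}}{8}$ ($o = - \frac{7}{8} + \frac{\sqrt{-11 + 1}}{8} = - \frac{7}{8} + \frac{\sqrt{-10}}{8} = - \frac{7}{8} + \frac{i \sqrt{10}}{8} \approx -0.875 + 0.39528 i$)
$E = - \frac{1887}{4} + \frac{17 i \sqrt{10}}{4}$ ($E = \left(-13 - \left(\frac{7}{8} - \frac{i \sqrt{10}}{8}\right)\right) 34 = \left(- \frac{111}{8} + \frac{i \sqrt{10}}{8}\right) 34 = - \frac{1887}{4} + \frac{17 i \sqrt{10}}{4} \approx -471.75 + 13.44 i$)
$\left(-1361 - -1633\right) + E = \left(-1361 - -1633\right) - \left(\frac{1887}{4} - \frac{17 i \sqrt{10}}{4}\right) = \left(-1361 + 1633\right) - \left(\frac{1887}{4} - \frac{17 i \sqrt{10}}{4}\right) = 272 - \left(\frac{1887}{4} - \frac{17 i \sqrt{10}}{4}\right) = - \frac{799}{4} + \frac{17 i \sqrt{10}}{4}$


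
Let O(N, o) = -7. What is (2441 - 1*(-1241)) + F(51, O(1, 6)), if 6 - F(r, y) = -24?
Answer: 3712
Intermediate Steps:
F(r, y) = 30 (F(r, y) = 6 - 1*(-24) = 6 + 24 = 30)
(2441 - 1*(-1241)) + F(51, O(1, 6)) = (2441 - 1*(-1241)) + 30 = (2441 + 1241) + 30 = 3682 + 30 = 3712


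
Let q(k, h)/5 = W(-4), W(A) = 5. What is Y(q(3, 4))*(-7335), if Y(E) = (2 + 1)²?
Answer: -66015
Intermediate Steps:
q(k, h) = 25 (q(k, h) = 5*5 = 25)
Y(E) = 9 (Y(E) = 3² = 9)
Y(q(3, 4))*(-7335) = 9*(-7335) = -66015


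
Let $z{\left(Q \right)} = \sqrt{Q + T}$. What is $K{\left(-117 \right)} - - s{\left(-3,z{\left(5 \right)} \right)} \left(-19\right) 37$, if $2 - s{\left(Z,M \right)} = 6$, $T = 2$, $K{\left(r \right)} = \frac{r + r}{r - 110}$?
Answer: $\frac{638558}{227} \approx 2813.0$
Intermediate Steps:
$K{\left(r \right)} = \frac{2 r}{-110 + r}$
$z{\left(Q \right)} = \sqrt{2 + Q}$ ($z{\left(Q \right)} = \sqrt{Q + 2} = \sqrt{2 + Q}$)
$s{\left(Z,M \right)} = -4$ ($s{\left(Z,M \right)} = 2 - 6 = -4$)
$K{\left(-117 \right)} - - s{\left(-3,z{\left(5 \right)} \right)} \left(-19\right) 37 = 2 \left(-117\right) \frac{1}{-110 - 117} - - \left(-4\right) \left(-19\right) 37 = 2 \left(-117\right) \frac{1}{-227} - - 76 \cdot 37 = 2 \left(-117\right) \left(- \frac{1}{227}\right) - \left(-1\right) 2812 = \frac{234}{227} - -2812 = \frac{234}{227} + 2812 = \frac{638558}{227}$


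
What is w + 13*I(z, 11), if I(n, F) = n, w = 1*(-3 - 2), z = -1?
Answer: -18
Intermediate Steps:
w = -5 (w = 1*(-5) = -5)
w + 13*I(z, 11) = -5 + 13*(-1) = -5 - 13 = -18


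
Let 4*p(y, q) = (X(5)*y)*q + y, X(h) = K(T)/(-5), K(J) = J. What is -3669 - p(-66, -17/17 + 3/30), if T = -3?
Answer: -366141/100 ≈ -3661.4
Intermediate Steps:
X(h) = 3/5 (X(h) = -3/(-5) = -1/5*(-3) = 3/5)
p(y, q) = y/4 + 3*q*y/20 (p(y, q) = ((3*y/5)*q + y)/4 = (3*q*y/5 + y)/4 = (y + 3*q*y/5)/4 = y/4 + 3*q*y/20)
-3669 - p(-66, -17/17 + 3/30) = -3669 - (-66)*(5 + 3*(-17/17 + 3/30))/20 = -3669 - (-66)*(5 + 3*(-17*1/17 + 3*(1/30)))/20 = -3669 - (-66)*(5 + 3*(-1 + 1/10))/20 = -3669 - (-66)*(5 + 3*(-9/10))/20 = -3669 - (-66)*(5 - 27/10)/20 = -3669 - (-66)*23/(20*10) = -3669 - 1*(-759/100) = -3669 + 759/100 = -366141/100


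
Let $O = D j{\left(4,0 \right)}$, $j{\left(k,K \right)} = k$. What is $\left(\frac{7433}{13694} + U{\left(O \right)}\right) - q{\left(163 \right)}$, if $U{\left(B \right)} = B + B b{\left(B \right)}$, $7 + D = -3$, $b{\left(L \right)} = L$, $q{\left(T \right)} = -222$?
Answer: $\frac{24410141}{13694} \approx 1782.5$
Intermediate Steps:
$D = -10$ ($D = -7 - 3 = -10$)
$O = -40$ ($O = \left(-10\right) 4 = -40$)
$U{\left(B \right)} = B + B^{2}$ ($U{\left(B \right)} = B + B B = B + B^{2}$)
$\left(\frac{7433}{13694} + U{\left(O \right)}\right) - q{\left(163 \right)} = \left(\frac{7433}{13694} - 40 \left(1 - 40\right)\right) - -222 = \left(7433 \cdot \frac{1}{13694} - -1560\right) + 222 = \left(\frac{7433}{13694} + 1560\right) + 222 = \frac{21370073}{13694} + 222 = \frac{24410141}{13694}$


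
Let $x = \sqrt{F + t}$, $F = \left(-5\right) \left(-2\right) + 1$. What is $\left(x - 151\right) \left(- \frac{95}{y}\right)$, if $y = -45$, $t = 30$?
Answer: $- \frac{2869}{9} + \frac{19 \sqrt{41}}{9} \approx -305.26$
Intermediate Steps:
$F = 11$ ($F = 10 + 1 = 11$)
$x = \sqrt{41}$ ($x = \sqrt{11 + 30} = \sqrt{41} \approx 6.4031$)
$\left(x - 151\right) \left(- \frac{95}{y}\right) = \left(\sqrt{41} - 151\right) \left(- \frac{95}{-45}\right) = \left(-151 + \sqrt{41}\right) \left(\left(-95\right) \left(- \frac{1}{45}\right)\right) = \left(-151 + \sqrt{41}\right) \frac{19}{9} = - \frac{2869}{9} + \frac{19 \sqrt{41}}{9}$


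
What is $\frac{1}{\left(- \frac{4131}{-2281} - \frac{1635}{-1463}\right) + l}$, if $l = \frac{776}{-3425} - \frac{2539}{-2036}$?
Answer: $\frac{23270620349900}{91897963355717} \approx 0.25322$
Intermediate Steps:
$l = \frac{7116139}{6973300}$ ($l = 776 \left(- \frac{1}{3425}\right) - - \frac{2539}{2036} = - \frac{776}{3425} + \frac{2539}{2036} = \frac{7116139}{6973300} \approx 1.0205$)
$\frac{1}{\left(- \frac{4131}{-2281} - \frac{1635}{-1463}\right) + l} = \frac{1}{\left(- \frac{4131}{-2281} - \frac{1635}{-1463}\right) + \frac{7116139}{6973300}} = \frac{1}{\left(\left(-4131\right) \left(- \frac{1}{2281}\right) - - \frac{1635}{1463}\right) + \frac{7116139}{6973300}} = \frac{1}{\left(\frac{4131}{2281} + \frac{1635}{1463}\right) + \frac{7116139}{6973300}} = \frac{1}{\frac{9773088}{3337103} + \frac{7116139}{6973300}} = \frac{1}{\frac{91897963355717}{23270620349900}} = \frac{23270620349900}{91897963355717}$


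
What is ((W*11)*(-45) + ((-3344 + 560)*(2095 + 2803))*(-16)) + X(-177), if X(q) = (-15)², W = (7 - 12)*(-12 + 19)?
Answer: 218194062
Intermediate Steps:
W = -35 (W = -5*7 = -35)
X(q) = 225
((W*11)*(-45) + ((-3344 + 560)*(2095 + 2803))*(-16)) + X(-177) = (-35*11*(-45) + ((-3344 + 560)*(2095 + 2803))*(-16)) + 225 = (-385*(-45) - 2784*4898*(-16)) + 225 = (17325 - 13636032*(-16)) + 225 = (17325 + 218176512) + 225 = 218193837 + 225 = 218194062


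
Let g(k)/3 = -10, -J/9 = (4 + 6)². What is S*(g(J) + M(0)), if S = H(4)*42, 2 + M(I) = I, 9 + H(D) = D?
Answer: 6720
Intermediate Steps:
H(D) = -9 + D
J = -900 (J = -9*(4 + 6)² = -9*10² = -9*100 = -900)
M(I) = -2 + I
g(k) = -30 (g(k) = 3*(-10) = -30)
S = -210 (S = (-9 + 4)*42 = -5*42 = -210)
S*(g(J) + M(0)) = -210*(-30 + (-2 + 0)) = -210*(-30 - 2) = -210*(-32) = 6720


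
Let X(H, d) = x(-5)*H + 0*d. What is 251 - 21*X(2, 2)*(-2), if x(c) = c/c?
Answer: 335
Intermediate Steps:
x(c) = 1
X(H, d) = H (X(H, d) = 1*H + 0*d = H + 0 = H)
251 - 21*X(2, 2)*(-2) = 251 - 21*2*(-2) = 251 - 21*(-4) = 251 - 1*(-84) = 251 + 84 = 335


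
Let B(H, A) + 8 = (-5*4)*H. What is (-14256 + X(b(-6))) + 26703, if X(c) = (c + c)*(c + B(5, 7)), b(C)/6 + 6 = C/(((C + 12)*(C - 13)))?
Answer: 8195247/361 ≈ 22702.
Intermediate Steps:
B(H, A) = -8 - 20*H (B(H, A) = -8 + (-5*4)*H = -8 - 20*H)
b(C) = -36 + 6*C/((-13 + C)*(12 + C)) (b(C) = -36 + 6*(C/(((C + 12)*(C - 13)))) = -36 + 6*(C/(((12 + C)*(-13 + C)))) = -36 + 6*(C/(((-13 + C)*(12 + C)))) = -36 + 6*(C*(1/((-13 + C)*(12 + C)))) = -36 + 6*(C/((-13 + C)*(12 + C))) = -36 + 6*C/((-13 + C)*(12 + C)))
X(c) = 2*c*(-108 + c) (X(c) = (c + c)*(c + (-8 - 20*5)) = (2*c)*(c + (-8 - 100)) = (2*c)*(c - 108) = (2*c)*(-108 + c) = 2*c*(-108 + c))
(-14256 + X(b(-6))) + 26703 = (-14256 + 2*(6*(-936 - 7*(-6) + 6*(-6)**2)/(156 - 6 - 1*(-6)**2))*(-108 + 6*(-936 - 7*(-6) + 6*(-6)**2)/(156 - 6 - 1*(-6)**2))) + 26703 = (-14256 + 2*(6*(-936 + 42 + 6*36)/(156 - 6 - 1*36))*(-108 + 6*(-936 + 42 + 6*36)/(156 - 6 - 1*36))) + 26703 = (-14256 + 2*(6*(-936 + 42 + 216)/(156 - 6 - 36))*(-108 + 6*(-936 + 42 + 216)/(156 - 6 - 36))) + 26703 = (-14256 + 2*(6*(-678)/114)*(-108 + 6*(-678)/114)) + 26703 = (-14256 + 2*(6*(1/114)*(-678))*(-108 + 6*(1/114)*(-678))) + 26703 = (-14256 + 2*(-678/19)*(-108 - 678/19)) + 26703 = (-14256 + 2*(-678/19)*(-2730/19)) + 26703 = (-14256 + 3701880/361) + 26703 = -1444536/361 + 26703 = 8195247/361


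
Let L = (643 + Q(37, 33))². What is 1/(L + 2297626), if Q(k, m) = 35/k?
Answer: 1369/3713128270 ≈ 3.6869e-7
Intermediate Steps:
L = 567678276/1369 (L = (643 + 35/37)² = (23826/37)² = 567678276/1369 ≈ 4.1467e+5)
1/(L + 2297626) = 1/(567678276/1369 + 2297626) = 1/(3713128270/1369) = 1369/3713128270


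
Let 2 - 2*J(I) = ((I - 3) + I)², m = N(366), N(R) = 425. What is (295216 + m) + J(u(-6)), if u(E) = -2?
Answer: 591235/2 ≈ 2.9562e+5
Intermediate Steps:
m = 425
J(I) = 1 - (-3 + 2*I)²/2 (J(I) = 1 - ((I - 3) + I)²/2 = 1 - ((-3 + I) + I)²/2 = 1 - (-3 + 2*I)²/2)
(295216 + m) + J(u(-6)) = (295216 + 425) + (1 - (-3 + 2*(-2))²/2) = 295641 + (1 - (-3 - 4)²/2) = 295641 + (1 - ½*(-7)²) = 295641 + (1 - ½*49) = 295641 + (1 - 49/2) = 295641 - 47/2 = 591235/2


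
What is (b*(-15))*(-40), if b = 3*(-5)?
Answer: -9000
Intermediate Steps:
b = -15
(b*(-15))*(-40) = -15*(-15)*(-40) = 225*(-40) = -9000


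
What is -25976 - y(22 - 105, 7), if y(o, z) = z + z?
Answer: -25990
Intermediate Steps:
y(o, z) = 2*z
-25976 - y(22 - 105, 7) = -25976 - 2*7 = -25976 - 1*14 = -25976 - 14 = -25990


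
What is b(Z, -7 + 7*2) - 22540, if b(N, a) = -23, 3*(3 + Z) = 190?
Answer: -22563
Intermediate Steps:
Z = 181/3 (Z = -3 + (⅓)*190 = -3 + 190/3 = 181/3 ≈ 60.333)
b(Z, -7 + 7*2) - 22540 = -23 - 22540 = -22563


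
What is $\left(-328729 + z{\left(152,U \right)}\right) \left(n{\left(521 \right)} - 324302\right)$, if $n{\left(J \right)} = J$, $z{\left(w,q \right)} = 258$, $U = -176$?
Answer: $106352668851$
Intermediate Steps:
$\left(-328729 + z{\left(152,U \right)}\right) \left(n{\left(521 \right)} - 324302\right) = \left(-328729 + 258\right) \left(521 - 324302\right) = \left(-328471\right) \left(-323781\right) = 106352668851$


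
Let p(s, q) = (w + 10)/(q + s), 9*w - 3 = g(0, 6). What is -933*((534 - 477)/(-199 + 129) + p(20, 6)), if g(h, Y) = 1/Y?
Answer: 489203/1260 ≈ 388.26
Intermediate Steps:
w = 19/54 (w = ⅓ + (⅑)/6 = ⅓ + (⅑)*(⅙) = ⅓ + 1/54 = 19/54 ≈ 0.35185)
p(s, q) = 559/(54*(q + s)) (p(s, q) = (19/54 + 10)/(q + s) = 559/(54*(q + s)))
-933*((534 - 477)/(-199 + 129) + p(20, 6)) = -933*((534 - 477)/(-199 + 129) + 559/(54*(6 + 20))) = -933*(57/(-70) + (559/54)/26) = -933*(57*(-1/70) + (559/54)*(1/26)) = -933*(-57/70 + 43/108) = -933*(-1573/3780) = 489203/1260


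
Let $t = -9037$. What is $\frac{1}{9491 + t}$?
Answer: $\frac{1}{454} \approx 0.0022026$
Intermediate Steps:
$\frac{1}{9491 + t} = \frac{1}{9491 - 9037} = \frac{1}{454}$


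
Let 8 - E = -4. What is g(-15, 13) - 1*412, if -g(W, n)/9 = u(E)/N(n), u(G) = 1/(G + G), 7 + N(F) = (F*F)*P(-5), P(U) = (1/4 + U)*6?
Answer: -15898253/38588 ≈ -412.00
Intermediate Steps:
P(U) = 3/2 + 6*U (P(U) = (¼ + U)*6 = 3/2 + 6*U)
E = 12 (E = 8 - 1*(-4) = 8 + 4 = 12)
N(F) = -7 - 57*F²/2 (N(F) = -7 + (F*F)*(3/2 + 6*(-5)) = -7 + F²*(3/2 - 30) = -7 + F²*(-57/2) = -7 - 57*F²/2)
u(G) = 1/(2*G)
g(W, n) = -3/(8*(-7 - 57*n²/2)) (g(W, n) = -9*(½)/12/(-7 - 57*n²/2) = -9*(½)*(1/12)/(-7 - 57*n²/2) = -3/(8*(-7 - 57*n²/2)))
g(-15, 13) - 1*412 = 3/(4*(14 + 57*13²)) - 1*412 = 3/(4*(14 + 57*169)) - 412 = 3/(4*(14 + 9633)) - 412 = (¾)/9647 - 412 = (¾)*(1/9647) - 412 = 3/38588 - 412 = -15898253/38588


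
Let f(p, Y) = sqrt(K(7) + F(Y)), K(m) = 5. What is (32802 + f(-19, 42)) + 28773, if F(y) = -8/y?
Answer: 61575 + sqrt(2121)/21 ≈ 61577.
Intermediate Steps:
f(p, Y) = sqrt(5 - 8/Y)
(32802 + f(-19, 42)) + 28773 = (32802 + sqrt(5 - 8/42)) + 28773 = (32802 + sqrt(5 - 8*1/42)) + 28773 = (32802 + sqrt(5 - 4/21)) + 28773 = (32802 + sqrt(101/21)) + 28773 = (32802 + sqrt(2121)/21) + 28773 = 61575 + sqrt(2121)/21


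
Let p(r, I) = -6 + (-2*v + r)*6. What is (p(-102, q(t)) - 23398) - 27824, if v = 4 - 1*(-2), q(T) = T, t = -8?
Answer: -51912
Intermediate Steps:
v = 6 (v = 4 + 2 = 6)
p(r, I) = -78 + 6*r (p(r, I) = -6 + (-2*6 + r)*6 = -6 + (-12 + r)*6 = -6 + (-72 + 6*r) = -78 + 6*r)
(p(-102, q(t)) - 23398) - 27824 = ((-78 + 6*(-102)) - 23398) - 27824 = ((-78 - 612) - 23398) - 27824 = (-690 - 23398) - 27824 = -24088 - 27824 = -51912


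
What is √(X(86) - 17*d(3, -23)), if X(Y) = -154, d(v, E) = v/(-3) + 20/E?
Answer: I*√64653/23 ≈ 11.055*I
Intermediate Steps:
d(v, E) = 20/E - v/3 (d(v, E) = v*(-⅓) + 20/E = -v/3 + 20/E = 20/E - v/3)
√(X(86) - 17*d(3, -23)) = √(-154 - 17*(20/(-23) - ⅓*3)) = √(-154 - 17*(20*(-1/23) - 1)) = √(-154 - 17*(-20/23 - 1)) = √(-154 - 17*(-43/23)) = √(-154 + 731/23) = √(-2811/23) = I*√64653/23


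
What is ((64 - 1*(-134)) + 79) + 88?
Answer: 365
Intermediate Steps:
((64 - 1*(-134)) + 79) + 88 = ((64 + 134) + 79) + 88 = (198 + 79) + 88 = 277 + 88 = 365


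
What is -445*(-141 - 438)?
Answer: 257655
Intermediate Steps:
-445*(-141 - 438) = -445*(-579) = 257655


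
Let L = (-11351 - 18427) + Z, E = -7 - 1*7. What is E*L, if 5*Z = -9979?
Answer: 2224166/5 ≈ 4.4483e+5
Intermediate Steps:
Z = -9979/5 (Z = (⅕)*(-9979) = -9979/5 ≈ -1995.8)
E = -14 (E = -7 - 7 = -14)
L = -158869/5 (L = (-11351 - 18427) - 9979/5 = -29778 - 9979/5 = -158869/5 ≈ -31774.)
E*L = -14*(-158869/5) = 2224166/5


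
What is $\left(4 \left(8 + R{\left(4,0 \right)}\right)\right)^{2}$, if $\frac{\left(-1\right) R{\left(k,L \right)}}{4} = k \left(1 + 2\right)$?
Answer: $25600$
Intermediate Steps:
$R{\left(k,L \right)} = - 12 k$ ($R{\left(k,L \right)} = - 4 k \left(1 + 2\right) = - 4 k 3 = - 4 \cdot 3 k = - 12 k$)
$\left(4 \left(8 + R{\left(4,0 \right)}\right)\right)^{2} = \left(4 \left(8 - 48\right)\right)^{2} = \left(4 \left(-40\right)\right)^{2} = \left(-160\right)^{2} = 25600$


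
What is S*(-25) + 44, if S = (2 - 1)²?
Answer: 19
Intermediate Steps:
S = 1 (S = 1² = 1)
S*(-25) + 44 = 1*(-25) + 44 = -25 + 44 = 19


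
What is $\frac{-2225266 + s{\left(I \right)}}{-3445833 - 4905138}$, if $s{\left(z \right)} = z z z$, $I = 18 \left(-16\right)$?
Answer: $\frac{26113138}{8350971} \approx 3.127$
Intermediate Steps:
$I = -288$
$s{\left(z \right)} = z^{3}$ ($s{\left(z \right)} = z^{2} z = z^{3}$)
$\frac{-2225266 + s{\left(I \right)}}{-3445833 - 4905138} = \frac{-2225266 + \left(-288\right)^{3}}{-3445833 - 4905138} = \frac{-2225266 - 23887872}{-8350971} = \left(-26113138\right) \left(- \frac{1}{8350971}\right) = \frac{26113138}{8350971}$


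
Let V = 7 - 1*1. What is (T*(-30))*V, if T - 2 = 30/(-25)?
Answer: -144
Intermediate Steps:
V = 6 (V = 7 - 1 = 6)
T = ⅘ (T = 2 + 30/(-25) = 2 + 30*(-1/25) = 2 - 6/5 = ⅘ ≈ 0.80000)
(T*(-30))*V = ((⅘)*(-30))*6 = -24*6 = -144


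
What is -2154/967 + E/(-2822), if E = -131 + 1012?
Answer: -6930515/2728874 ≈ -2.5397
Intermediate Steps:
E = 881
-2154/967 + E/(-2822) = -2154/967 + 881/(-2822) = -2154*1/967 + 881*(-1/2822) = -2154/967 - 881/2822 = -6930515/2728874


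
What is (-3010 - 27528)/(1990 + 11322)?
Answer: -15269/6656 ≈ -2.2940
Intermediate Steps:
(-3010 - 27528)/(1990 + 11322) = -30538/13312 = -30538*1/13312 = -15269/6656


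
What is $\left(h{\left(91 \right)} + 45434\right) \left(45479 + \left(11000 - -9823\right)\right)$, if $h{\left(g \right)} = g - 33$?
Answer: $3016210584$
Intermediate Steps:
$h{\left(g \right)} = -33 + g$
$\left(h{\left(91 \right)} + 45434\right) \left(45479 + \left(11000 - -9823\right)\right) = \left(\left(-33 + 91\right) + 45434\right) \left(45479 + \left(11000 - -9823\right)\right) = \left(58 + 45434\right) \left(45479 + \left(11000 + 9823\right)\right) = 45492 \left(45479 + 20823\right) = 45492 \cdot 66302 = 3016210584$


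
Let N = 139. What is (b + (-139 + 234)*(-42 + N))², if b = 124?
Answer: 87216921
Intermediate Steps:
(b + (-139 + 234)*(-42 + N))² = (124 + (-139 + 234)*(-42 + 139))² = (124 + 95*97)² = (124 + 9215)² = 9339² = 87216921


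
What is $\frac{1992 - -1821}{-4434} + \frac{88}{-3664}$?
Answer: $- \frac{149594}{169231} \approx -0.88396$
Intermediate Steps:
$\frac{1992 - -1821}{-4434} + \frac{88}{-3664} = \left(1992 + 1821\right) \left(- \frac{1}{4434}\right) + 88 \left(- \frac{1}{3664}\right) = 3813 \left(- \frac{1}{4434}\right) - \frac{11}{458} = - \frac{1271}{1478} - \frac{11}{458} = - \frac{149594}{169231}$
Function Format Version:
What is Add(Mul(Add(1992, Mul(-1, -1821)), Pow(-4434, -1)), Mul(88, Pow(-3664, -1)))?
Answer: Rational(-149594, 169231) ≈ -0.88396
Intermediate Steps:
Add(Mul(Add(1992, Mul(-1, -1821)), Pow(-4434, -1)), Mul(88, Pow(-3664, -1))) = Add(Mul(Add(1992, 1821), Rational(-1, 4434)), Mul(88, Rational(-1, 3664))) = Add(Mul(3813, Rational(-1, 4434)), Rational(-11, 458)) = Add(Rational(-1271, 1478), Rational(-11, 458)) = Rational(-149594, 169231)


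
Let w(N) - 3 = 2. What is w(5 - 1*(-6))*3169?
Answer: 15845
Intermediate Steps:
w(N) = 5 (w(N) = 3 + 2 = 5)
w(5 - 1*(-6))*3169 = 5*3169 = 15845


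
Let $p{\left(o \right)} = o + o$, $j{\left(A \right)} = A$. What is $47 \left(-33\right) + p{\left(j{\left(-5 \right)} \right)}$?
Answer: $-1561$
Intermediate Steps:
$p{\left(o \right)} = 2 o$
$47 \left(-33\right) + p{\left(j{\left(-5 \right)} \right)} = 47 \left(-33\right) + 2 \left(-5\right) = -1551 - 10 = -1561$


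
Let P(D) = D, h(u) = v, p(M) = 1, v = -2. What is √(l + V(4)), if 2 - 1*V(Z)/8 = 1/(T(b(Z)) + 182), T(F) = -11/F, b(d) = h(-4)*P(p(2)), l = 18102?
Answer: √101913510/75 ≈ 134.60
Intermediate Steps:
h(u) = -2
b(d) = -2 (b(d) = -2*1 = -2)
V(Z) = 5984/375 (V(Z) = 16 - 8/(-11/(-2) + 182) = 16 - 8/(-11*(-½) + 182) = 16 - 8/(11/2 + 182) = 16 - 8/375/2 = 16 - 8*2/375 = 16 - 16/375 = 5984/375)
√(l + V(4)) = √(18102 + 5984/375) = √(6794234/375) = √101913510/75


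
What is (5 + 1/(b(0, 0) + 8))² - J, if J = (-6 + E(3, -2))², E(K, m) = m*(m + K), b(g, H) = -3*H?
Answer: -2415/64 ≈ -37.734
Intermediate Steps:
E(K, m) = m*(K + m)
J = 64 (J = (-6 - 2*(3 - 2))² = (-6 - 2*1)² = (-6 - 2)² = (-8)² = 64)
(5 + 1/(b(0, 0) + 8))² - J = (5 + 1/(-3*0 + 8))² - 1*64 = (5 + 1/(0 + 8))² - 64 = (5 + 1/8)² - 64 = (5 + ⅛)² - 64 = (41/8)² - 64 = 1681/64 - 64 = -2415/64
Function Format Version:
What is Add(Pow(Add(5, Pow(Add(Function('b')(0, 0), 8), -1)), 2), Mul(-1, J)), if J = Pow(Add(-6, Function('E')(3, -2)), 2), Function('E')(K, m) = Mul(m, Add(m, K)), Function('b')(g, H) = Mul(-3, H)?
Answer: Rational(-2415, 64) ≈ -37.734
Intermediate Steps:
Function('E')(K, m) = Mul(m, Add(K, m))
J = 64 (J = Pow(Add(-6, Mul(-2, Add(3, -2))), 2) = Pow(Add(-6, Mul(-2, 1)), 2) = Pow(Add(-6, -2), 2) = Pow(-8, 2) = 64)
Add(Pow(Add(5, Pow(Add(Function('b')(0, 0), 8), -1)), 2), Mul(-1, J)) = Add(Pow(Add(5, Pow(Add(Mul(-3, 0), 8), -1)), 2), Mul(-1, 64)) = Add(Pow(Add(5, Pow(Add(0, 8), -1)), 2), -64) = Add(Pow(Add(5, Pow(8, -1)), 2), -64) = Add(Pow(Add(5, Rational(1, 8)), 2), -64) = Add(Pow(Rational(41, 8), 2), -64) = Add(Rational(1681, 64), -64) = Rational(-2415, 64)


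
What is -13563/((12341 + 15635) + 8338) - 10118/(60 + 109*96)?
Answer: -63770258/47771067 ≈ -1.3349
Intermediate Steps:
-13563/((12341 + 15635) + 8338) - 10118/(60 + 109*96) = -13563/(27976 + 8338) - 10118/(60 + 10464) = -13563/36314 - 10118/10524 = -13563*1/36314 - 10118*1/10524 = -13563/36314 - 5059/5262 = -63770258/47771067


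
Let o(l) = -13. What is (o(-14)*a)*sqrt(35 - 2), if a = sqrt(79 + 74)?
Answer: -39*sqrt(561) ≈ -923.73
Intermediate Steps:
a = 3*sqrt(17) (a = sqrt(153) = 3*sqrt(17) ≈ 12.369)
(o(-14)*a)*sqrt(35 - 2) = (-39*sqrt(17))*sqrt(35 - 2) = (-39*sqrt(17))*sqrt(33) = -39*sqrt(561)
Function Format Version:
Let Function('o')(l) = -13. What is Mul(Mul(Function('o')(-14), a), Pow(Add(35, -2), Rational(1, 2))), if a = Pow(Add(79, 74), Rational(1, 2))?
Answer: Mul(-39, Pow(561, Rational(1, 2))) ≈ -923.73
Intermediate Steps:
a = Mul(3, Pow(17, Rational(1, 2))) (a = Pow(153, Rational(1, 2)) = Mul(3, Pow(17, Rational(1, 2))) ≈ 12.369)
Mul(Mul(Function('o')(-14), a), Pow(Add(35, -2), Rational(1, 2))) = Mul(Mul(-13, Mul(3, Pow(17, Rational(1, 2)))), Pow(Add(35, -2), Rational(1, 2))) = Mul(Mul(-39, Pow(17, Rational(1, 2))), Pow(33, Rational(1, 2))) = Mul(-39, Pow(561, Rational(1, 2)))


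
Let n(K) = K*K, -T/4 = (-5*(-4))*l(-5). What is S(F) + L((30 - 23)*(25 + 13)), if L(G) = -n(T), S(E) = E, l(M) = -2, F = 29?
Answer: -25571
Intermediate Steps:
T = 160 (T = -4*(-5*(-4))*(-2) = -80*(-2) = -4*(-40) = 160)
n(K) = K**2
L(G) = -25600 (L(G) = -1*160**2 = -1*25600 = -25600)
S(F) + L((30 - 23)*(25 + 13)) = 29 - 25600 = -25571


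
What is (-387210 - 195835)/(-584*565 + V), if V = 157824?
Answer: 583045/172136 ≈ 3.3871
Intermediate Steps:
(-387210 - 195835)/(-584*565 + V) = (-387210 - 195835)/(-584*565 + 157824) = -583045/(-329960 + 157824) = -583045/(-172136) = -583045*(-1/172136) = 583045/172136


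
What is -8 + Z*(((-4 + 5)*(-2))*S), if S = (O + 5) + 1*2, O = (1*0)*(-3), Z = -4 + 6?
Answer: -36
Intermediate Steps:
Z = 2
O = 0 (O = 0*(-3) = 0)
S = 7 (S = (0 + 5) + 1*2 = 5 + 2 = 7)
-8 + Z*(((-4 + 5)*(-2))*S) = -8 + 2*(((-4 + 5)*(-2))*7) = -8 + 2*((1*(-2))*7) = -8 + 2*(-2*7) = -8 + 2*(-14) = -8 - 28 = -36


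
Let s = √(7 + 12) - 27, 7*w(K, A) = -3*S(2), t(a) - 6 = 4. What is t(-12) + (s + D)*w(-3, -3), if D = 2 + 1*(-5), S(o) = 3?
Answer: 340/7 - 9*√19/7 ≈ 42.967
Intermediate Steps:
t(a) = 10 (t(a) = 6 + 4 = 10)
w(K, A) = -9/7 (w(K, A) = (-3*3)/7 = (⅐)*(-9) = -9/7)
D = -3 (D = 2 - 5 = -3)
s = -27 + √19 (s = √19 - 27 = -27 + √19 ≈ -22.641)
t(-12) + (s + D)*w(-3, -3) = 10 + ((-27 + √19) - 3)*(-9/7) = 10 + (-30 + √19)*(-9/7) = 10 + (270/7 - 9*√19/7) = 340/7 - 9*√19/7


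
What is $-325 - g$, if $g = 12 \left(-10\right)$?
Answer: $-205$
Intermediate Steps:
$g = -120$
$-325 - g = -325 - -120 = -325 + 120 = -205$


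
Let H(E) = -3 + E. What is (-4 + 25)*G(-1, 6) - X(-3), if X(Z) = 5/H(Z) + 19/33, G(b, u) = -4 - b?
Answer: -4141/66 ≈ -62.742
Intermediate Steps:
X(Z) = 19/33 + 5/(-3 + Z) (X(Z) = 5/(-3 + Z) + 19/33 = 19/33 + 5/(-3 + Z))
(-4 + 25)*G(-1, 6) - X(-3) = (-4 + 25)*(-4 - 1*(-1)) - (108 + 19*(-3))/(33*(-3 - 3)) = 21*(-4 + 1) - (108 - 57)/(33*(-6)) = 21*(-3) - (-1)*51/(33*6) = -63 - 1*(-17/66) = -63 + 17/66 = -4141/66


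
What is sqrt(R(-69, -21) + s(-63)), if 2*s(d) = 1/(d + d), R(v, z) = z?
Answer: I*sqrt(37051)/42 ≈ 4.583*I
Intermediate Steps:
s(d) = 1/(4*d) (s(d) = 1/(2*(d + d)) = 1/(2*((2*d))) = (1/(2*d))/2 = 1/(4*d))
sqrt(R(-69, -21) + s(-63)) = sqrt(-21 + (1/4)/(-63)) = sqrt(-21 + (1/4)*(-1/63)) = sqrt(-21 - 1/252) = sqrt(-5293/252) = I*sqrt(37051)/42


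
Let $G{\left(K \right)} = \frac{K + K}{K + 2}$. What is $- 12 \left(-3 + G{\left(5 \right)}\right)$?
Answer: $\frac{132}{7} \approx 18.857$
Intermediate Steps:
$G{\left(K \right)} = \frac{2 K}{2 + K}$
$- 12 \left(-3 + G{\left(5 \right)}\right) = - 12 \left(-3 + 2 \cdot 5 \frac{1}{2 + 5}\right) = - 12 \left(-3 + 2 \cdot 5 \cdot \frac{1}{7}\right) = - 12 \left(-3 + \frac{10}{7}\right) = \left(-12\right) \left(- \frac{11}{7}\right) = \frac{132}{7}$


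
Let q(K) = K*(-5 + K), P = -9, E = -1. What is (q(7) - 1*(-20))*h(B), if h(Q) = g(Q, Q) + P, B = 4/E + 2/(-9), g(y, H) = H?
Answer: -4046/9 ≈ -449.56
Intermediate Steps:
B = -38/9 (B = 4/(-1) + 2/(-9) = 4*(-1) + 2*(-⅑) = -4 - 2/9 = -38/9 ≈ -4.2222)
h(Q) = -9 + Q (h(Q) = Q - 9 = -9 + Q)
(q(7) - 1*(-20))*h(B) = (7*(-5 + 7) - 1*(-20))*(-9 - 38/9) = (7*2 + 20)*(-119/9) = (14 + 20)*(-119/9) = 34*(-119/9) = -4046/9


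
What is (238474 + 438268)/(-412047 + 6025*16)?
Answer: -35618/16613 ≈ -2.1440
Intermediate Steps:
(238474 + 438268)/(-412047 + 6025*16) = 676742/(-412047 + 96400) = 676742/(-315647) = 676742*(-1/315647) = -35618/16613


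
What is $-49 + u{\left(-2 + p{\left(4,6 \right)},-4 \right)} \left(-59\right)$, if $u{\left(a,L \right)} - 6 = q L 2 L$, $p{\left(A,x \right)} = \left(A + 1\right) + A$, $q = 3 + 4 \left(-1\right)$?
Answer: $1485$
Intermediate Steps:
$q = -1$ ($q = 3 - 4 = -1$)
$p{\left(A,x \right)} = 1 + 2 A$ ($p{\left(A,x \right)} = \left(1 + A\right) + A = 1 + 2 A$)
$u{\left(a,L \right)} = 6 - 2 L^{2}$ ($u{\left(a,L \right)} = 6 + - L 2 L = 6 + - 2 L L = 6 - 2 L^{2}$)
$-49 + u{\left(-2 + p{\left(4,6 \right)},-4 \right)} \left(-59\right) = -49 + \left(6 - 2 \left(-4\right)^{2}\right) \left(-59\right) = -49 + \left(6 - 32\right) \left(-59\right) = -49 - -1534 = -49 + 1534 = 1485$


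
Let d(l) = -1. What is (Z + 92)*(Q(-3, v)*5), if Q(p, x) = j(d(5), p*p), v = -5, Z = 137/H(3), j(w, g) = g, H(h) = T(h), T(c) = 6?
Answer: 10335/2 ≈ 5167.5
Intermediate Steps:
H(h) = 6
Z = 137/6 ≈ 22.833
Q(p, x) = p**2 (Q(p, x) = p*p = p**2)
(Z + 92)*(Q(-3, v)*5) = (137/6 + 92)*((-3)**2*5) = 689*(9*5)/6 = (689/6)*45 = 10335/2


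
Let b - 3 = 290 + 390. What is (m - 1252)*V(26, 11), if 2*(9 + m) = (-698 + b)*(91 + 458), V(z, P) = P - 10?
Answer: -10757/2 ≈ -5378.5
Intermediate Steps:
b = 683 (b = 3 + (290 + 390) = 3 + 680 = 683)
V(z, P) = -10 + P
m = -8253/2 (m = -9 + ((-698 + 683)*(91 + 458))/2 = -9 + (-15*549)/2 = -9 + (1/2)*(-8235) = -9 - 8235/2 = -8253/2 ≈ -4126.5)
(m - 1252)*V(26, 11) = (-8253/2 - 1252)*(-10 + 11) = -10757/2*1 = -10757/2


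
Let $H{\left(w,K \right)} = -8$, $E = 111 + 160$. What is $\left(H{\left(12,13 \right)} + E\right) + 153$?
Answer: $416$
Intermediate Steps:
$E = 271$
$\left(H{\left(12,13 \right)} + E\right) + 153 = \left(-8 + 271\right) + 153 = 263 + 153 = 416$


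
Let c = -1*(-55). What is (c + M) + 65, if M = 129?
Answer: 249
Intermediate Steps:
c = 55
(c + M) + 65 = (55 + 129) + 65 = 184 + 65 = 249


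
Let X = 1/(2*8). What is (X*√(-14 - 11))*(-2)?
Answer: -5*I/8 ≈ -0.625*I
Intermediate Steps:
X = 1/16 ≈ 0.062500
(X*√(-14 - 11))*(-2) = (√(-14 - 11)/16)*(-2) = (√(-25)/16)*(-2) = ((5*I)/16)*(-2) = (5*I/16)*(-2) = -5*I/8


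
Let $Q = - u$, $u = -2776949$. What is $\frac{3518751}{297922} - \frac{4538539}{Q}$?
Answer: $\frac{8419261454741}{827314199978} \approx 10.177$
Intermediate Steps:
$Q = 2776949$ ($Q = \left(-1\right) \left(-2776949\right) = 2776949$)
$\frac{3518751}{297922} - \frac{4538539}{Q} = \frac{3518751}{297922} - \frac{4538539}{2776949} = \frac{8419261454741}{827314199978}$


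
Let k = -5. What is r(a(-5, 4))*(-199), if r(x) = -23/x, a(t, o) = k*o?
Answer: -4577/20 ≈ -228.85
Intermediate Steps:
a(t, o) = -5*o
r(a(-5, 4))*(-199) = -23/((-5*4))*(-199) = -23/(-20)*(-199) = -23*(-1/20)*(-199) = (23/20)*(-199) = -4577/20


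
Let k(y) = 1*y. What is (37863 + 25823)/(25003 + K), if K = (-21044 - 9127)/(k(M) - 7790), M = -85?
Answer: 83587875/32821466 ≈ 2.5467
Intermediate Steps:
k(y) = y
K = 10057/2625 (K = (-21044 - 9127)/(-85 - 7790) = -30171/(-7875) = -30171*(-1/7875) = 10057/2625 ≈ 3.8312)
(37863 + 25823)/(25003 + K) = (37863 + 25823)/(25003 + 10057/2625) = 63686/(65642932/2625) = 63686*(2625/65642932) = 83587875/32821466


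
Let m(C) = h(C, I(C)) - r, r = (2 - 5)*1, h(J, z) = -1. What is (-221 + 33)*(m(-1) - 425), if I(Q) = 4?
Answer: 79524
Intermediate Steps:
r = -3 (r = -3*1 = -3)
m(C) = 2 (m(C) = -1 - 1*(-3) = -1 + 3 = 2)
(-221 + 33)*(m(-1) - 425) = (-221 + 33)*(2 - 425) = -188*(-423) = 79524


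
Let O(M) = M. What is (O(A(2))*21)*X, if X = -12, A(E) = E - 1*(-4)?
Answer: -1512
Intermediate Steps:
A(E) = 4 + E (A(E) = E + 4 = 4 + E)
(O(A(2))*21)*X = ((4 + 2)*21)*(-12) = (6*21)*(-12) = 126*(-12) = -1512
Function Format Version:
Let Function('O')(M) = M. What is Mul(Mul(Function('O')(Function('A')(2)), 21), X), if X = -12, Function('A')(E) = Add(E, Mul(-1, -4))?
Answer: -1512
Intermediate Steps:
Function('A')(E) = Add(4, E) (Function('A')(E) = Add(E, 4) = Add(4, E))
Mul(Mul(Function('O')(Function('A')(2)), 21), X) = Mul(Mul(Add(4, 2), 21), -12) = Mul(Mul(6, 21), -12) = Mul(126, -12) = -1512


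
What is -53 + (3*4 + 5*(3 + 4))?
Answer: -6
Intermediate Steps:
-53 + (3*4 + 5*(3 + 4)) = -53 + (12 + 5*7) = -53 + (12 + 35) = -53 + 47 = -6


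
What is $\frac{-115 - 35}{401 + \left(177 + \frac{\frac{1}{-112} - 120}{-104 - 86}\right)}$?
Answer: $- \frac{1064000}{4104427} \approx -0.25923$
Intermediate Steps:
$\frac{-115 - 35}{401 + \left(177 + \frac{\frac{1}{-112} - 120}{-104 - 86}\right)} = - \frac{150}{401 + \left(177 + \frac{- \frac{1}{112} - 120}{-190}\right)} = - \frac{150}{401 + \left(177 - - \frac{13441}{21280}\right)} = - \frac{150}{401 + \left(177 + \frac{13441}{21280}\right)} = - \frac{150}{401 + \frac{3780001}{21280}} = - \frac{150}{\frac{12313281}{21280}} = \left(-150\right) \frac{21280}{12313281} = - \frac{1064000}{4104427}$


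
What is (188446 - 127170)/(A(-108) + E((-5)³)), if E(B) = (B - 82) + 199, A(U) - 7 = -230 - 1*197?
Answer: -15319/107 ≈ -143.17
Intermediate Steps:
A(U) = -420 (A(U) = 7 + (-230 - 1*197) = 7 + (-230 - 197) = 7 - 427 = -420)
E(B) = 117 + B (E(B) = (-82 + B) + 199 = 117 + B)
(188446 - 127170)/(A(-108) + E((-5)³)) = (188446 - 127170)/(-420 + (117 + (-5)³)) = 61276/(-420 + (117 - 125)) = 61276/(-420 - 8) = 61276/(-428) = 61276*(-1/428) = -15319/107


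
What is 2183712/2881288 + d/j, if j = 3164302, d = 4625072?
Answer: 1264755543860/569829086311 ≈ 2.2195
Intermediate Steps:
2183712/2881288 + d/j = 2183712/2881288 + 4625072/3164302 = 2183712*(1/2881288) + 4625072*(1/3164302) = 272964/360161 + 2312536/1582151 = 1264755543860/569829086311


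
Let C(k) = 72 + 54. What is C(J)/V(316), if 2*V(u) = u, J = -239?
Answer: 63/79 ≈ 0.79747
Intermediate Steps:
V(u) = u/2
C(k) = 126
C(J)/V(316) = 126/(((1/2)*316)) = 126/158 = 126*(1/158) = 63/79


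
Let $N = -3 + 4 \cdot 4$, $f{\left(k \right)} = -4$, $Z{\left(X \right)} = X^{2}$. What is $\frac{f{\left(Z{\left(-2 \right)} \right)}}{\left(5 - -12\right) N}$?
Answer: $- \frac{4}{221} \approx -0.0181$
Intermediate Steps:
$N = 13$ ($N = -3 + 16 = 13$)
$\frac{f{\left(Z{\left(-2 \right)} \right)}}{\left(5 - -12\right) N} = - \frac{4}{\left(5 - -12\right) 13} = - \frac{4}{\left(5 + 12\right) 13} = - \frac{4}{17 \cdot 13} = - \frac{4}{221}$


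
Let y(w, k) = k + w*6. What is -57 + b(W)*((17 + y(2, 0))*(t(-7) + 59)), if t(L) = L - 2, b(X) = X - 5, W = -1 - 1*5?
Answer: -16007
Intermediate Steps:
W = -6 (W = -1 - 5 = -6)
y(w, k) = k + 6*w
b(X) = -5 + X
t(L) = -2 + L
-57 + b(W)*((17 + y(2, 0))*(t(-7) + 59)) = -57 + (-5 - 6)*((17 + (0 + 6*2))*((-2 - 7) + 59)) = -57 - 11*(17 + (0 + 12))*(-9 + 59) = -57 - 11*(17 + 12)*50 = -57 - 319*50 = -57 - 11*1450 = -57 - 15950 = -16007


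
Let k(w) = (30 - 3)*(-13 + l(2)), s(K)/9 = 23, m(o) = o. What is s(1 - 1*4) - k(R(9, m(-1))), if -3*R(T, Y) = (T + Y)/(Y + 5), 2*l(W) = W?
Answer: 531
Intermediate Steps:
l(W) = W/2
s(K) = 207 (s(K) = 9*23 = 207)
R(T, Y) = -(T + Y)/(3*(5 + Y)) (R(T, Y) = -(T + Y)/(3*(Y + 5)) = -(T + Y)/(3*(5 + Y)))
k(w) = -324 (k(w) = (30 - 3)*(-13 + (½)*2) = 27*(-13 + 1) = 27*(-12) = -324)
s(1 - 1*4) - k(R(9, m(-1))) = 207 - 1*(-324) = 207 + 324 = 531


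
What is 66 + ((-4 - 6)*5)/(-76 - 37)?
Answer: 7508/113 ≈ 66.443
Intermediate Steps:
66 + ((-4 - 6)*5)/(-76 - 37) = 66 - 10*5/(-113) = 66 - 50*(-1/113) = 66 + 50/113 = 7508/113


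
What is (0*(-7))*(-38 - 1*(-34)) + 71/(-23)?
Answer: -71/23 ≈ -3.0870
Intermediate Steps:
(0*(-7))*(-38 - 1*(-34)) + 71/(-23) = 0*(-38 + 34) + 71*(-1/23) = 0*(-4) - 71/23 = 0 - 71/23 = -71/23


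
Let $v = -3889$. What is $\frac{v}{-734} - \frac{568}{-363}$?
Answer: $\frac{1828619}{266442} \approx 6.8631$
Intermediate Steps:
$\frac{v}{-734} - \frac{568}{-363} = - \frac{3889}{-734} - \frac{568}{-363} = \left(-3889\right) \left(- \frac{1}{734}\right) - - \frac{568}{363} = \frac{3889}{734} + \frac{568}{363} = \frac{1828619}{266442}$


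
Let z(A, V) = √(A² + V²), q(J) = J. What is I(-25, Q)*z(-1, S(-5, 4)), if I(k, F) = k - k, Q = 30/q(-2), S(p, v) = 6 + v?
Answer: 0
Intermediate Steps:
Q = -15 (Q = 30/(-2) = 30*(-½) = -15)
I(k, F) = 0
I(-25, Q)*z(-1, S(-5, 4)) = 0*√((-1)² + (6 + 4)²) = 0*√(1 + 10²) = 0*√(1 + 100) = 0*√101 = 0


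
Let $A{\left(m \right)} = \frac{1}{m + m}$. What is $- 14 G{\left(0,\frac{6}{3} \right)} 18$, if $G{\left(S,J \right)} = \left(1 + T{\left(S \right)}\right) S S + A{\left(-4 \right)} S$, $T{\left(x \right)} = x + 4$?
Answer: $0$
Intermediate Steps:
$T{\left(x \right)} = 4 + x$
$A{\left(m \right)} = \frac{1}{2 m}$
$G{\left(S,J \right)} = - \frac{S}{8} + S^{2} \left(5 + S\right)$ ($G{\left(S,J \right)} = \left(1 + \left(4 + S\right)\right) S S + \frac{1}{2 \left(-4\right)} S = \left(5 + S\right) S S + \frac{1}{2} \left(- \frac{1}{4}\right) S = S \left(5 + S\right) S - \frac{S}{8} = S^{2} \left(5 + S\right) - \frac{S}{8} = - \frac{S}{8} + S^{2} \left(5 + S\right)$)
$- 14 G{\left(0,\frac{6}{3} \right)} 18 = - 14 \cdot 0 \left(- \frac{1}{8} + 0^{2} + 5 \cdot 0\right) 18 = - 14 \cdot 0 \left(- \frac{1}{8} + 0 + 0\right) 18 = - 14 \cdot 0 \left(- \frac{1}{8}\right) 18 = \left(-14\right) 0 \cdot 18 = 0 \cdot 18 = 0$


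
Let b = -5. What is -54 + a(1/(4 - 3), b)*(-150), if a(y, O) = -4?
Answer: 546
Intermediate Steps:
-54 + a(1/(4 - 3), b)*(-150) = -54 - 4*(-150) = -54 + 600 = 546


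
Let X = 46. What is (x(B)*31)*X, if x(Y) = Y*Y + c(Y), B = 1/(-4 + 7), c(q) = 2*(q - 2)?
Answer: -41354/9 ≈ -4594.9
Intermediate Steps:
c(q) = -4 + 2*q (c(q) = 2*(-2 + q) = -4 + 2*q)
B = 1/3 ≈ 0.33333
x(Y) = -4 + Y**2 + 2*Y (x(Y) = Y*Y + (-4 + 2*Y) = Y**2 + (-4 + 2*Y) = -4 + Y**2 + 2*Y)
(x(B)*31)*X = ((-4 + (1/3)**2 + 2*(1/3))*31)*46 = ((-4 + 1/9 + 2/3)*31)*46 = -29/9*31*46 = -899/9*46 = -41354/9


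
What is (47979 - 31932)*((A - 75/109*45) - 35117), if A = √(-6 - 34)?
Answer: -61478111016/109 + 32094*I*√10 ≈ -5.6402e+8 + 1.0149e+5*I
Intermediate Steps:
A = 2*I*√10 (A = √(-40) = 2*I*√10 ≈ 6.3246*I)
(47979 - 31932)*((A - 75/109*45) - 35117) = (47979 - 31932)*((2*I*√10 - 75/109*45) - 35117) = 16047*((2*I*√10 - 75*1/109*45) - 35117) = 16047*((2*I*√10 - 75/109*45) - 35117) = 16047*((2*I*√10 - 3375/109) - 35117) = 16047*((-3375/109 + 2*I*√10) - 35117) = 16047*(-3831128/109 + 2*I*√10) = -61478111016/109 + 32094*I*√10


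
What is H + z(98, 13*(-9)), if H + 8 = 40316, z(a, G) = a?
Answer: 40406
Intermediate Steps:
H = 40308 (H = -8 + 40316 = 40308)
H + z(98, 13*(-9)) = 40308 + 98 = 40406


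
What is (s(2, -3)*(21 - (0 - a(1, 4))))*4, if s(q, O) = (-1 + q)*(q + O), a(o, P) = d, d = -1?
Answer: -80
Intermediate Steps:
a(o, P) = -1
s(q, O) = (-1 + q)*(O + q)
(s(2, -3)*(21 - (0 - a(1, 4))))*4 = ((2² - 1*(-3) - 1*2 - 3*2)*(21 - (0 - 1*(-1))))*4 = ((4 + 3 - 2 - 6)*(21 - (0 + 1)))*4 = -(21 - 1*1)*4 = -(21 - 1)*4 = -1*20*4 = -20*4 = -80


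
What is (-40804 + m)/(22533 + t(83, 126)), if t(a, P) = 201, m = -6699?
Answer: -47503/22734 ≈ -2.0895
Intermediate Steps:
(-40804 + m)/(22533 + t(83, 126)) = (-40804 - 6699)/(22533 + 201) = -47503/22734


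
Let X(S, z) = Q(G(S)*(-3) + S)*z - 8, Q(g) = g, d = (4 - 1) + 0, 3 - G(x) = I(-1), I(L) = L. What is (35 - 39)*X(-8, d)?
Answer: 272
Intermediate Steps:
G(x) = 4 (G(x) = 3 - 1*(-1) = 3 + 1 = 4)
d = 3 (d = 3 + 0 = 3)
X(S, z) = -8 + z*(-12 + S) (X(S, z) = (4*(-3) + S)*z - 8 = (-12 + S)*z - 8 = z*(-12 + S) - 8 = -8 + z*(-12 + S))
(35 - 39)*X(-8, d) = (35 - 39)*(-8 + 3*(-12 - 8)) = -4*(-8 + 3*(-20)) = -4*(-8 - 60) = -4*(-68) = 272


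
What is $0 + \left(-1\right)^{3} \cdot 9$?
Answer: $-9$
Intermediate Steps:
$0 + \left(-1\right)^{3} \cdot 9 = 0 - 9 = -9$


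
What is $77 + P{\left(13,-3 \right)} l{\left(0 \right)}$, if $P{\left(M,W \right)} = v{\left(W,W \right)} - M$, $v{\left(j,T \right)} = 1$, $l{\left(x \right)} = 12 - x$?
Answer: $-67$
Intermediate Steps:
$P{\left(M,W \right)} = 1 - M$
$77 + P{\left(13,-3 \right)} l{\left(0 \right)} = 77 + \left(1 - 13\right) \left(12 - 0\right) = 77 + \left(1 - 13\right) \left(12 + 0\right) = 77 - 144 = -67$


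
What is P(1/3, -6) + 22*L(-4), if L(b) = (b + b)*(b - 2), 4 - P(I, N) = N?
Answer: 1066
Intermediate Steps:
P(I, N) = 4 - N
L(b) = 2*b*(-2 + b) (L(b) = (2*b)*(-2 + b) = 2*b*(-2 + b))
P(1/3, -6) + 22*L(-4) = (4 - 1*(-6)) + 22*(2*(-4)*(-2 - 4)) = (4 + 6) + 22*(2*(-4)*(-6)) = 10 + 22*48 = 10 + 1056 = 1066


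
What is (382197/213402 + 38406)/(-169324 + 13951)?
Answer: -40777609/164959746 ≈ -0.24720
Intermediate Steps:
(382197/213402 + 38406)/(-169324 + 13951) = (382197*(1/213402) + 38406)/(-155373) = (127399/71134 + 38406)*(-1/155373) = (2732099803/71134)*(-1/155373) = -40777609/164959746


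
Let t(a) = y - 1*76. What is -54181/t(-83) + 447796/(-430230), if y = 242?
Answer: -11692312883/35709090 ≈ -327.43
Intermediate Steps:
t(a) = 166 (t(a) = 242 - 1*76 = 242 - 76 = 166)
-54181/t(-83) + 447796/(-430230) = -54181/166 + 447796/(-430230) = -54181*1/166 + 447796*(-1/430230) = -54181/166 - 223898/215115 = -11692312883/35709090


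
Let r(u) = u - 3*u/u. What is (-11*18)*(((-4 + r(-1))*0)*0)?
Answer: 0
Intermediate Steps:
r(u) = -3 + u (r(u) = u - 1*3 = u - 3 = -3 + u)
(-11*18)*(((-4 + r(-1))*0)*0) = (-11*18)*(((-4 + (-3 - 1))*0)*0) = -198*(-4 - 4)*0*0 = -198*(-8*0)*0 = -0*0 = -198*0 = 0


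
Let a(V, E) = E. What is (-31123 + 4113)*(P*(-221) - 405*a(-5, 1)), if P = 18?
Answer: 118384830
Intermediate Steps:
(-31123 + 4113)*(P*(-221) - 405*a(-5, 1)) = (-31123 + 4113)*(18*(-221) - 405*1) = -27010*(-3978 - 405) = -27010*(-4383) = 118384830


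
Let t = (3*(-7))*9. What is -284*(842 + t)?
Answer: -185452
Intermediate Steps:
t = -189 (t = -21*9 = -189)
-284*(842 + t) = -284*(842 - 189) = -284*653 = -185452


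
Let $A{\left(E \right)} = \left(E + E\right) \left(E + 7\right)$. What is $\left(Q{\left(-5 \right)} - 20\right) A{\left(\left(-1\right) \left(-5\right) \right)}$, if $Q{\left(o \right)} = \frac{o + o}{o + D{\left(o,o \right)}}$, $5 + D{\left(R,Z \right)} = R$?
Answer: $-2320$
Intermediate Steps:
$D{\left(R,Z \right)} = -5 + R$
$A{\left(E \right)} = 2 E \left(7 + E\right)$
$Q{\left(o \right)} = \frac{2 o}{-5 + 2 o}$ ($Q{\left(o \right)} = \frac{o + o}{o + \left(-5 + o\right)} = \frac{2 o}{-5 + 2 o}$)
$\left(Q{\left(-5 \right)} - 20\right) A{\left(\left(-1\right) \left(-5\right) \right)} = \left(2 \left(-5\right) \frac{1}{-5 + 2 \left(-5\right)} - 20\right) 2 \left(\left(-1\right) \left(-5\right)\right) \left(7 - -5\right) = \left(2 \left(-5\right) \frac{1}{-5 - 10} - 20\right) 2 \cdot 5 \left(7 + 5\right) = \left(2 \left(-5\right) \frac{1}{-15} - 20\right) 2 \cdot 5 \cdot 12 = \left(2 \left(-5\right) \left(- \frac{1}{15}\right) - 20\right) 120 = \left(\frac{2}{3} - 20\right) 120 = \left(- \frac{58}{3}\right) 120 = -2320$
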